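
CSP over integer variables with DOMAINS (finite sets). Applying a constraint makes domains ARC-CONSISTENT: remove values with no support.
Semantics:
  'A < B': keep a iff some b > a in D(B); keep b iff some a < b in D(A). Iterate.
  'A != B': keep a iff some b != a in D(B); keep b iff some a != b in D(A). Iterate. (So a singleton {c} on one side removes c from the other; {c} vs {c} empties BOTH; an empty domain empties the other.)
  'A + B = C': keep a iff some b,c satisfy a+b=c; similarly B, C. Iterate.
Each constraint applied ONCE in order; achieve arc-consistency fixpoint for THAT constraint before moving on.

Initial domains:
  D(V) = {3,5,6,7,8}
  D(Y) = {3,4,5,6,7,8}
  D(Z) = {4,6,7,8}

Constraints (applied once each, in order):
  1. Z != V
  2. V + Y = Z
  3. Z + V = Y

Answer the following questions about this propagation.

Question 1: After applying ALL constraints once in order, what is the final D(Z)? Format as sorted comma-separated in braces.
Answer: {}

Derivation:
Constraint 1 (Z != V) on D(Z)={4,6,7,8} D(V)={3,5,6,7,8}: no change
Constraint 2 (V + Y = Z) on D(V)={3,5,6,7,8} D(Y)={3,4,5,6,7,8} D(Z)={4,6,7,8}: V {3,5,6,7,8}->{3,5}; Y {3,4,5,6,7,8}->{3,4,5}; Z {4,6,7,8}->{6,7,8}
Constraint 3 (Z + V = Y) on D(Z)={6,7,8} D(V)={3,5} D(Y)={3,4,5}: Z {6,7,8}->{}; V {3,5}->{}; Y {3,4,5}->{}
So after all 3 constraints: D(Z) = {}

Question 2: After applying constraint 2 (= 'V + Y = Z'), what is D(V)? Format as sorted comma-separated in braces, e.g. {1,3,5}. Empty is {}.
Constraint 1 (Z != V) on D(Z)={4,6,7,8} D(V)={3,5,6,7,8}: no change
Constraint 2 (V + Y = Z) on D(V)={3,5,6,7,8} D(Y)={3,4,5,6,7,8} D(Z)={4,6,7,8}: V {3,5,6,7,8}->{3,5}; Y {3,4,5,6,7,8}->{3,4,5}; Z {4,6,7,8}->{6,7,8}
So after constraint 2: D(V) = {3,5}

Answer: {3,5}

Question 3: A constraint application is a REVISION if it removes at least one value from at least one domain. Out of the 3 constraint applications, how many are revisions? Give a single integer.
Answer: 2

Derivation:
Constraint 1 (Z != V) on D(Z)={4,6,7,8} D(V)={3,5,6,7,8}: no change => not a revision
Constraint 2 (V + Y = Z) on D(V)={3,5,6,7,8} D(Y)={3,4,5,6,7,8} D(Z)={4,6,7,8}: V {3,5,6,7,8}->{3,5}; Y {3,4,5,6,7,8}->{3,4,5}; Z {4,6,7,8}->{6,7,8} => REVISION
Constraint 3 (Z + V = Y) on D(Z)={6,7,8} D(V)={3,5} D(Y)={3,4,5}: Z {6,7,8}->{}; V {3,5}->{}; Y {3,4,5}->{} => REVISION
Total revisions = 2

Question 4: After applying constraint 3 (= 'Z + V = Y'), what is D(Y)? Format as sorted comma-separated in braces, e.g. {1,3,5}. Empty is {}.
Answer: {}

Derivation:
Constraint 1 (Z != V) on D(Z)={4,6,7,8} D(V)={3,5,6,7,8}: no change
Constraint 2 (V + Y = Z) on D(V)={3,5,6,7,8} D(Y)={3,4,5,6,7,8} D(Z)={4,6,7,8}: V {3,5,6,7,8}->{3,5}; Y {3,4,5,6,7,8}->{3,4,5}; Z {4,6,7,8}->{6,7,8}
Constraint 3 (Z + V = Y) on D(Z)={6,7,8} D(V)={3,5} D(Y)={3,4,5}: Z {6,7,8}->{}; V {3,5}->{}; Y {3,4,5}->{}
So after constraint 3: D(Y) = {}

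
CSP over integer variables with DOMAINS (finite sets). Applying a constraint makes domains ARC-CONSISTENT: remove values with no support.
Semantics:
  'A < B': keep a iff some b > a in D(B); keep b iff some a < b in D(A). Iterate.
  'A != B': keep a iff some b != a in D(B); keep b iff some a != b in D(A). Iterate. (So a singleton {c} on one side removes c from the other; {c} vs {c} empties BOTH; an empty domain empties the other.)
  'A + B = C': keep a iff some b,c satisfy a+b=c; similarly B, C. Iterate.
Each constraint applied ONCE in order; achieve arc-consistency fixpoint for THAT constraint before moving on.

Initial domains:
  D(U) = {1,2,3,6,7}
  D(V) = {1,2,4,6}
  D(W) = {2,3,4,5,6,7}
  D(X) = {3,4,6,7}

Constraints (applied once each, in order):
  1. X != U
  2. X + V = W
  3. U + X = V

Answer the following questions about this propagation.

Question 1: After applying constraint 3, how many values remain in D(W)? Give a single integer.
Constraint 1 (X != U) on D(X)={3,4,6,7} D(U)={1,2,3,6,7}: no change
Constraint 2 (X + V = W) on D(X)={3,4,6,7} D(V)={1,2,4,6} D(W)={2,3,4,5,6,7}: X {3,4,6,7}->{3,4,6}; V {1,2,4,6}->{1,2,4}; W {2,3,4,5,6,7}->{4,5,6,7}
Constraint 3 (U + X = V) on D(U)={1,2,3,6,7} D(X)={3,4,6} D(V)={1,2,4}: U {1,2,3,6,7}->{1}; X {3,4,6}->{3}; V {1,2,4}->{4}
So after constraint 3: D(W)={4,5,6,7}, size = 4

Answer: 4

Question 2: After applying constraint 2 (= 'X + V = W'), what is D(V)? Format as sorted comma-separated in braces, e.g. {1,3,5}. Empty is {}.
Constraint 1 (X != U) on D(X)={3,4,6,7} D(U)={1,2,3,6,7}: no change
Constraint 2 (X + V = W) on D(X)={3,4,6,7} D(V)={1,2,4,6} D(W)={2,3,4,5,6,7}: X {3,4,6,7}->{3,4,6}; V {1,2,4,6}->{1,2,4}; W {2,3,4,5,6,7}->{4,5,6,7}
So after constraint 2: D(V) = {1,2,4}

Answer: {1,2,4}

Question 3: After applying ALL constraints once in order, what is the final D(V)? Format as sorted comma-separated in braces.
Answer: {4}

Derivation:
Constraint 1 (X != U) on D(X)={3,4,6,7} D(U)={1,2,3,6,7}: no change
Constraint 2 (X + V = W) on D(X)={3,4,6,7} D(V)={1,2,4,6} D(W)={2,3,4,5,6,7}: X {3,4,6,7}->{3,4,6}; V {1,2,4,6}->{1,2,4}; W {2,3,4,5,6,7}->{4,5,6,7}
Constraint 3 (U + X = V) on D(U)={1,2,3,6,7} D(X)={3,4,6} D(V)={1,2,4}: U {1,2,3,6,7}->{1}; X {3,4,6}->{3}; V {1,2,4}->{4}
So after all 3 constraints: D(V) = {4}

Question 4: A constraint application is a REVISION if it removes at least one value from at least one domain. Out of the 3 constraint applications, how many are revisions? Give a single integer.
Constraint 1 (X != U) on D(X)={3,4,6,7} D(U)={1,2,3,6,7}: no change => not a revision
Constraint 2 (X + V = W) on D(X)={3,4,6,7} D(V)={1,2,4,6} D(W)={2,3,4,5,6,7}: X {3,4,6,7}->{3,4,6}; V {1,2,4,6}->{1,2,4}; W {2,3,4,5,6,7}->{4,5,6,7} => REVISION
Constraint 3 (U + X = V) on D(U)={1,2,3,6,7} D(X)={3,4,6} D(V)={1,2,4}: U {1,2,3,6,7}->{1}; X {3,4,6}->{3}; V {1,2,4}->{4} => REVISION
Total revisions = 2

Answer: 2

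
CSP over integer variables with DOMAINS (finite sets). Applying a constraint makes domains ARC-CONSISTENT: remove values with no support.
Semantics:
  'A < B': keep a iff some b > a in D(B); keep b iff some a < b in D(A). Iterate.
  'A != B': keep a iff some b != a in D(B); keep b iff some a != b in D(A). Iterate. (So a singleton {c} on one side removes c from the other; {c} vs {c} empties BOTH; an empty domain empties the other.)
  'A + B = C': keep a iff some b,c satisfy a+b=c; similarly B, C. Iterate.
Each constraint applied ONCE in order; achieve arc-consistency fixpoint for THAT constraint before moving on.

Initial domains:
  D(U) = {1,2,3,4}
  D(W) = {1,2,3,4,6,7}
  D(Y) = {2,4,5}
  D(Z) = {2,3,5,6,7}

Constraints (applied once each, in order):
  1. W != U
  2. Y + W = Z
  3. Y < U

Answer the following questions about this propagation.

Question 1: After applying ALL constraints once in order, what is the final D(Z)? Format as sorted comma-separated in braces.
Answer: {3,5,6,7}

Derivation:
Constraint 1 (W != U) on D(W)={1,2,3,4,6,7} D(U)={1,2,3,4}: no change
Constraint 2 (Y + W = Z) on D(Y)={2,4,5} D(W)={1,2,3,4,6,7} D(Z)={2,3,5,6,7}: W {1,2,3,4,6,7}->{1,2,3,4}; Z {2,3,5,6,7}->{3,5,6,7}
Constraint 3 (Y < U) on D(Y)={2,4,5} D(U)={1,2,3,4}: Y {2,4,5}->{2}; U {1,2,3,4}->{3,4}
So after all 3 constraints: D(Z) = {3,5,6,7}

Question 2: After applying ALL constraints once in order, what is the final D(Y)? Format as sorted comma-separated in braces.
Constraint 1 (W != U) on D(W)={1,2,3,4,6,7} D(U)={1,2,3,4}: no change
Constraint 2 (Y + W = Z) on D(Y)={2,4,5} D(W)={1,2,3,4,6,7} D(Z)={2,3,5,6,7}: W {1,2,3,4,6,7}->{1,2,3,4}; Z {2,3,5,6,7}->{3,5,6,7}
Constraint 3 (Y < U) on D(Y)={2,4,5} D(U)={1,2,3,4}: Y {2,4,5}->{2}; U {1,2,3,4}->{3,4}
So after all 3 constraints: D(Y) = {2}

Answer: {2}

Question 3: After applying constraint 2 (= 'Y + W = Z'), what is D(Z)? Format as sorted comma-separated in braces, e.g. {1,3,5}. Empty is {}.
Answer: {3,5,6,7}

Derivation:
Constraint 1 (W != U) on D(W)={1,2,3,4,6,7} D(U)={1,2,3,4}: no change
Constraint 2 (Y + W = Z) on D(Y)={2,4,5} D(W)={1,2,3,4,6,7} D(Z)={2,3,5,6,7}: W {1,2,3,4,6,7}->{1,2,3,4}; Z {2,3,5,6,7}->{3,5,6,7}
So after constraint 2: D(Z) = {3,5,6,7}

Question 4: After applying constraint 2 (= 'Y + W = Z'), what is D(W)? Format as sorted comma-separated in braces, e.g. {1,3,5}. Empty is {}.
Answer: {1,2,3,4}

Derivation:
Constraint 1 (W != U) on D(W)={1,2,3,4,6,7} D(U)={1,2,3,4}: no change
Constraint 2 (Y + W = Z) on D(Y)={2,4,5} D(W)={1,2,3,4,6,7} D(Z)={2,3,5,6,7}: W {1,2,3,4,6,7}->{1,2,3,4}; Z {2,3,5,6,7}->{3,5,6,7}
So after constraint 2: D(W) = {1,2,3,4}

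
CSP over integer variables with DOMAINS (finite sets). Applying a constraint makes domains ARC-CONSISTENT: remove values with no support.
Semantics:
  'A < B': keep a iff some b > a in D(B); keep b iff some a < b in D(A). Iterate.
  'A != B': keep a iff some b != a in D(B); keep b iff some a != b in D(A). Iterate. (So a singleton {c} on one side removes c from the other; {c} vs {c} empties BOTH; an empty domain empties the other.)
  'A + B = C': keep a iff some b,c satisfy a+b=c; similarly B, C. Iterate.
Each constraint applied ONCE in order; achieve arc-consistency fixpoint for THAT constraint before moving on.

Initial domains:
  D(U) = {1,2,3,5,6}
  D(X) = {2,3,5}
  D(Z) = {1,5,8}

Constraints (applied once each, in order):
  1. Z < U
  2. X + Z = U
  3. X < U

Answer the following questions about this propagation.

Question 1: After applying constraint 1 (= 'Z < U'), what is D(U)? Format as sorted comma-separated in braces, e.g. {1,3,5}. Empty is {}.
Constraint 1 (Z < U) on D(Z)={1,5,8} D(U)={1,2,3,5,6}: Z {1,5,8}->{1,5}; U {1,2,3,5,6}->{2,3,5,6}
So after constraint 1: D(U) = {2,3,5,6}

Answer: {2,3,5,6}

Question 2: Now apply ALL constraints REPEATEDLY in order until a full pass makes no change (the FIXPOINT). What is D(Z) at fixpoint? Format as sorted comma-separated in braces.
pass 0 (initial): D(Z)={1,5,8}
pass 1: U {1,2,3,5,6}->{3,6}; X {2,3,5}->{2,5}; Z {1,5,8}->{1}
pass 2: no change
Fixpoint after 2 passes: D(Z) = {1}

Answer: {1}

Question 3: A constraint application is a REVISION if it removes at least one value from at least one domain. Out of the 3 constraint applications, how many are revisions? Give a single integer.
Constraint 1 (Z < U) on D(Z)={1,5,8} D(U)={1,2,3,5,6}: Z {1,5,8}->{1,5}; U {1,2,3,5,6}->{2,3,5,6} => REVISION
Constraint 2 (X + Z = U) on D(X)={2,3,5} D(Z)={1,5} D(U)={2,3,5,6}: X {2,3,5}->{2,5}; Z {1,5}->{1}; U {2,3,5,6}->{3,6} => REVISION
Constraint 3 (X < U) on D(X)={2,5} D(U)={3,6}: no change => not a revision
Total revisions = 2

Answer: 2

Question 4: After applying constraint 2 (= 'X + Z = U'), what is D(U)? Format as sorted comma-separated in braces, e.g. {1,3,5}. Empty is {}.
Answer: {3,6}

Derivation:
Constraint 1 (Z < U) on D(Z)={1,5,8} D(U)={1,2,3,5,6}: Z {1,5,8}->{1,5}; U {1,2,3,5,6}->{2,3,5,6}
Constraint 2 (X + Z = U) on D(X)={2,3,5} D(Z)={1,5} D(U)={2,3,5,6}: X {2,3,5}->{2,5}; Z {1,5}->{1}; U {2,3,5,6}->{3,6}
So after constraint 2: D(U) = {3,6}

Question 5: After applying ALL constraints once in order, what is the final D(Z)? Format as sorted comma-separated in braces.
Constraint 1 (Z < U) on D(Z)={1,5,8} D(U)={1,2,3,5,6}: Z {1,5,8}->{1,5}; U {1,2,3,5,6}->{2,3,5,6}
Constraint 2 (X + Z = U) on D(X)={2,3,5} D(Z)={1,5} D(U)={2,3,5,6}: X {2,3,5}->{2,5}; Z {1,5}->{1}; U {2,3,5,6}->{3,6}
Constraint 3 (X < U) on D(X)={2,5} D(U)={3,6}: no change
So after all 3 constraints: D(Z) = {1}

Answer: {1}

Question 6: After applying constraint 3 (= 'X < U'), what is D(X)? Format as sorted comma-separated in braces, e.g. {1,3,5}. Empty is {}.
Answer: {2,5}

Derivation:
Constraint 1 (Z < U) on D(Z)={1,5,8} D(U)={1,2,3,5,6}: Z {1,5,8}->{1,5}; U {1,2,3,5,6}->{2,3,5,6}
Constraint 2 (X + Z = U) on D(X)={2,3,5} D(Z)={1,5} D(U)={2,3,5,6}: X {2,3,5}->{2,5}; Z {1,5}->{1}; U {2,3,5,6}->{3,6}
Constraint 3 (X < U) on D(X)={2,5} D(U)={3,6}: no change
So after constraint 3: D(X) = {2,5}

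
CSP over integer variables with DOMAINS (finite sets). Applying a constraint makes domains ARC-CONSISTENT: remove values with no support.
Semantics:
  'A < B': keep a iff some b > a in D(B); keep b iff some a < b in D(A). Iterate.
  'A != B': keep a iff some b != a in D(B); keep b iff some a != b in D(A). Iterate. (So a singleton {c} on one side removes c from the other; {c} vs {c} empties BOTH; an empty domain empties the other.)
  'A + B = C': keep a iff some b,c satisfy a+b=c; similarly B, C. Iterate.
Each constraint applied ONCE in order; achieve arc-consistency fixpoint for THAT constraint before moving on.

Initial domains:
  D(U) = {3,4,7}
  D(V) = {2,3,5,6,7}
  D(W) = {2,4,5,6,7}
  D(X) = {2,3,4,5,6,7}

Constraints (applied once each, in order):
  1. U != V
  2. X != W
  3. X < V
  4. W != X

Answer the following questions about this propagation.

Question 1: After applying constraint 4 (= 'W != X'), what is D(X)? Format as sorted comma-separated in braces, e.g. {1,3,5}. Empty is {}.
Answer: {2,3,4,5,6}

Derivation:
Constraint 1 (U != V) on D(U)={3,4,7} D(V)={2,3,5,6,7}: no change
Constraint 2 (X != W) on D(X)={2,3,4,5,6,7} D(W)={2,4,5,6,7}: no change
Constraint 3 (X < V) on D(X)={2,3,4,5,6,7} D(V)={2,3,5,6,7}: X {2,3,4,5,6,7}->{2,3,4,5,6}; V {2,3,5,6,7}->{3,5,6,7}
Constraint 4 (W != X) on D(W)={2,4,5,6,7} D(X)={2,3,4,5,6}: no change
So after constraint 4: D(X) = {2,3,4,5,6}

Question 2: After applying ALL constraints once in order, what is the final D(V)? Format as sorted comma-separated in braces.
Constraint 1 (U != V) on D(U)={3,4,7} D(V)={2,3,5,6,7}: no change
Constraint 2 (X != W) on D(X)={2,3,4,5,6,7} D(W)={2,4,5,6,7}: no change
Constraint 3 (X < V) on D(X)={2,3,4,5,6,7} D(V)={2,3,5,6,7}: X {2,3,4,5,6,7}->{2,3,4,5,6}; V {2,3,5,6,7}->{3,5,6,7}
Constraint 4 (W != X) on D(W)={2,4,5,6,7} D(X)={2,3,4,5,6}: no change
So after all 4 constraints: D(V) = {3,5,6,7}

Answer: {3,5,6,7}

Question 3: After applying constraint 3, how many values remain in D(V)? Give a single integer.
Constraint 1 (U != V) on D(U)={3,4,7} D(V)={2,3,5,6,7}: no change
Constraint 2 (X != W) on D(X)={2,3,4,5,6,7} D(W)={2,4,5,6,7}: no change
Constraint 3 (X < V) on D(X)={2,3,4,5,6,7} D(V)={2,3,5,6,7}: X {2,3,4,5,6,7}->{2,3,4,5,6}; V {2,3,5,6,7}->{3,5,6,7}
So after constraint 3: D(V)={3,5,6,7}, size = 4

Answer: 4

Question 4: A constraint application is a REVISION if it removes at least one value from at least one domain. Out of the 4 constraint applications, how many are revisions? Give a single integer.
Answer: 1

Derivation:
Constraint 1 (U != V) on D(U)={3,4,7} D(V)={2,3,5,6,7}: no change => not a revision
Constraint 2 (X != W) on D(X)={2,3,4,5,6,7} D(W)={2,4,5,6,7}: no change => not a revision
Constraint 3 (X < V) on D(X)={2,3,4,5,6,7} D(V)={2,3,5,6,7}: X {2,3,4,5,6,7}->{2,3,4,5,6}; V {2,3,5,6,7}->{3,5,6,7} => REVISION
Constraint 4 (W != X) on D(W)={2,4,5,6,7} D(X)={2,3,4,5,6}: no change => not a revision
Total revisions = 1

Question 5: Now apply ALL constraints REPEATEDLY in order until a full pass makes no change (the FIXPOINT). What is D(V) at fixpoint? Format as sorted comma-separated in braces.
Answer: {3,5,6,7}

Derivation:
pass 0 (initial): D(V)={2,3,5,6,7}
pass 1: V {2,3,5,6,7}->{3,5,6,7}; X {2,3,4,5,6,7}->{2,3,4,5,6}
pass 2: no change
Fixpoint after 2 passes: D(V) = {3,5,6,7}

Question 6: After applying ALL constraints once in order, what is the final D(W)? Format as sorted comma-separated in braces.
Constraint 1 (U != V) on D(U)={3,4,7} D(V)={2,3,5,6,7}: no change
Constraint 2 (X != W) on D(X)={2,3,4,5,6,7} D(W)={2,4,5,6,7}: no change
Constraint 3 (X < V) on D(X)={2,3,4,5,6,7} D(V)={2,3,5,6,7}: X {2,3,4,5,6,7}->{2,3,4,5,6}; V {2,3,5,6,7}->{3,5,6,7}
Constraint 4 (W != X) on D(W)={2,4,5,6,7} D(X)={2,3,4,5,6}: no change
So after all 4 constraints: D(W) = {2,4,5,6,7}

Answer: {2,4,5,6,7}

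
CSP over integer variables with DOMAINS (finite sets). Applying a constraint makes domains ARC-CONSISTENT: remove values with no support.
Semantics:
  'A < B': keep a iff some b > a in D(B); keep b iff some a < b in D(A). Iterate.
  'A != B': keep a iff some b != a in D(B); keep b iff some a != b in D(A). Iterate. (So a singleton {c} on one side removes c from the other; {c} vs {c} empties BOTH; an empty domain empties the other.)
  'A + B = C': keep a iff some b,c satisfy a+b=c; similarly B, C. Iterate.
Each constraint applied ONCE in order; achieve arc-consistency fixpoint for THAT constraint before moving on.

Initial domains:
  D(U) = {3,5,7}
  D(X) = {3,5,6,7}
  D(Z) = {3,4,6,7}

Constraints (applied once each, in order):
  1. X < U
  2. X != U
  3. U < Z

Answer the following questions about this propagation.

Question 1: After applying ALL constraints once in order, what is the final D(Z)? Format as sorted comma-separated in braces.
Constraint 1 (X < U) on D(X)={3,5,6,7} D(U)={3,5,7}: X {3,5,6,7}->{3,5,6}; U {3,5,7}->{5,7}
Constraint 2 (X != U) on D(X)={3,5,6} D(U)={5,7}: no change
Constraint 3 (U < Z) on D(U)={5,7} D(Z)={3,4,6,7}: U {5,7}->{5}; Z {3,4,6,7}->{6,7}
So after all 3 constraints: D(Z) = {6,7}

Answer: {6,7}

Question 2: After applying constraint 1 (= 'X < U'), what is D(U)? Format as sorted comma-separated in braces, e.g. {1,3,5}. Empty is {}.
Answer: {5,7}

Derivation:
Constraint 1 (X < U) on D(X)={3,5,6,7} D(U)={3,5,7}: X {3,5,6,7}->{3,5,6}; U {3,5,7}->{5,7}
So after constraint 1: D(U) = {5,7}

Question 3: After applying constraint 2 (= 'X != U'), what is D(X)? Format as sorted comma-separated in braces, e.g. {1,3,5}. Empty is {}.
Constraint 1 (X < U) on D(X)={3,5,6,7} D(U)={3,5,7}: X {3,5,6,7}->{3,5,6}; U {3,5,7}->{5,7}
Constraint 2 (X != U) on D(X)={3,5,6} D(U)={5,7}: no change
So after constraint 2: D(X) = {3,5,6}

Answer: {3,5,6}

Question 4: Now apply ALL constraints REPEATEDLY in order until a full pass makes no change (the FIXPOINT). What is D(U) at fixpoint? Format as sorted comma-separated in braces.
pass 0 (initial): D(U)={3,5,7}
pass 1: U {3,5,7}->{5}; X {3,5,6,7}->{3,5,6}; Z {3,4,6,7}->{6,7}
pass 2: X {3,5,6}->{3}
pass 3: no change
Fixpoint after 3 passes: D(U) = {5}

Answer: {5}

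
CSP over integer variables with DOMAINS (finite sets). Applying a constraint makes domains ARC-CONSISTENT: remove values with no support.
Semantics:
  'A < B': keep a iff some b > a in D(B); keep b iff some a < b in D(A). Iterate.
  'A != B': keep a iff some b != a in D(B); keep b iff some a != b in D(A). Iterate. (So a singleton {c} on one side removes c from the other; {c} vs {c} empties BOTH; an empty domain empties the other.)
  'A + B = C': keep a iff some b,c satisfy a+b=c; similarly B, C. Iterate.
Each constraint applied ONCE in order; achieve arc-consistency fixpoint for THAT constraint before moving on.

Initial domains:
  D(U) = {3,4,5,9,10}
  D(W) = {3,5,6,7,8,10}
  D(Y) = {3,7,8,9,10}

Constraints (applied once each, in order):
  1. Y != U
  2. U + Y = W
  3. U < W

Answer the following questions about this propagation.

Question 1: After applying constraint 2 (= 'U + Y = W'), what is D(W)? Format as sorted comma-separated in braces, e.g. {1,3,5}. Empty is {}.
Constraint 1 (Y != U) on D(Y)={3,7,8,9,10} D(U)={3,4,5,9,10}: no change
Constraint 2 (U + Y = W) on D(U)={3,4,5,9,10} D(Y)={3,7,8,9,10} D(W)={3,5,6,7,8,10}: U {3,4,5,9,10}->{3,4,5}; Y {3,7,8,9,10}->{3,7}; W {3,5,6,7,8,10}->{6,7,8,10}
So after constraint 2: D(W) = {6,7,8,10}

Answer: {6,7,8,10}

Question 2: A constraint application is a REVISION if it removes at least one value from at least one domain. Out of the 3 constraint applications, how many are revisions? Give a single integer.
Constraint 1 (Y != U) on D(Y)={3,7,8,9,10} D(U)={3,4,5,9,10}: no change => not a revision
Constraint 2 (U + Y = W) on D(U)={3,4,5,9,10} D(Y)={3,7,8,9,10} D(W)={3,5,6,7,8,10}: U {3,4,5,9,10}->{3,4,5}; Y {3,7,8,9,10}->{3,7}; W {3,5,6,7,8,10}->{6,7,8,10} => REVISION
Constraint 3 (U < W) on D(U)={3,4,5} D(W)={6,7,8,10}: no change => not a revision
Total revisions = 1

Answer: 1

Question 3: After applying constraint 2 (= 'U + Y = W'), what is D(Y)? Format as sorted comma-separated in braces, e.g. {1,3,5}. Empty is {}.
Answer: {3,7}

Derivation:
Constraint 1 (Y != U) on D(Y)={3,7,8,9,10} D(U)={3,4,5,9,10}: no change
Constraint 2 (U + Y = W) on D(U)={3,4,5,9,10} D(Y)={3,7,8,9,10} D(W)={3,5,6,7,8,10}: U {3,4,5,9,10}->{3,4,5}; Y {3,7,8,9,10}->{3,7}; W {3,5,6,7,8,10}->{6,7,8,10}
So after constraint 2: D(Y) = {3,7}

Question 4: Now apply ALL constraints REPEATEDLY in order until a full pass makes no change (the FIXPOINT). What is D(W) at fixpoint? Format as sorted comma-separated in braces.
pass 0 (initial): D(W)={3,5,6,7,8,10}
pass 1: U {3,4,5,9,10}->{3,4,5}; W {3,5,6,7,8,10}->{6,7,8,10}; Y {3,7,8,9,10}->{3,7}
pass 2: no change
Fixpoint after 2 passes: D(W) = {6,7,8,10}

Answer: {6,7,8,10}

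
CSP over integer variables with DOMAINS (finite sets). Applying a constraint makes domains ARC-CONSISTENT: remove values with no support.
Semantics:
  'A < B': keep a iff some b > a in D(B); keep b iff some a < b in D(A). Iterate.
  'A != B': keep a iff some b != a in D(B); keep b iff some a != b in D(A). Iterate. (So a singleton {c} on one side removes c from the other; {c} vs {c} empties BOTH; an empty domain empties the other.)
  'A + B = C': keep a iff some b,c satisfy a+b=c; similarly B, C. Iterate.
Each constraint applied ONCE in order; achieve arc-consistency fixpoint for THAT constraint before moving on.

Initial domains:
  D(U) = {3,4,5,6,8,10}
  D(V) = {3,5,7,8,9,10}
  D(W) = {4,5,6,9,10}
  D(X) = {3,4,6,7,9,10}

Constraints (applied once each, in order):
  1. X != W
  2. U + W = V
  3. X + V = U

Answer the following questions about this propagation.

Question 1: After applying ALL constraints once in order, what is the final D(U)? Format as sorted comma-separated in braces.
Constraint 1 (X != W) on D(X)={3,4,6,7,9,10} D(W)={4,5,6,9,10}: no change
Constraint 2 (U + W = V) on D(U)={3,4,5,6,8,10} D(W)={4,5,6,9,10} D(V)={3,5,7,8,9,10}: U {3,4,5,6,8,10}->{3,4,5,6}; W {4,5,6,9,10}->{4,5,6}; V {3,5,7,8,9,10}->{7,8,9,10}
Constraint 3 (X + V = U) on D(X)={3,4,6,7,9,10} D(V)={7,8,9,10} D(U)={3,4,5,6}: X {3,4,6,7,9,10}->{}; V {7,8,9,10}->{}; U {3,4,5,6}->{}
So after all 3 constraints: D(U) = {}

Answer: {}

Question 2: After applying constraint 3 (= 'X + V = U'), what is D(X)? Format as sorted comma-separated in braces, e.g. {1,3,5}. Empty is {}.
Answer: {}

Derivation:
Constraint 1 (X != W) on D(X)={3,4,6,7,9,10} D(W)={4,5,6,9,10}: no change
Constraint 2 (U + W = V) on D(U)={3,4,5,6,8,10} D(W)={4,5,6,9,10} D(V)={3,5,7,8,9,10}: U {3,4,5,6,8,10}->{3,4,5,6}; W {4,5,6,9,10}->{4,5,6}; V {3,5,7,8,9,10}->{7,8,9,10}
Constraint 3 (X + V = U) on D(X)={3,4,6,7,9,10} D(V)={7,8,9,10} D(U)={3,4,5,6}: X {3,4,6,7,9,10}->{}; V {7,8,9,10}->{}; U {3,4,5,6}->{}
So after constraint 3: D(X) = {}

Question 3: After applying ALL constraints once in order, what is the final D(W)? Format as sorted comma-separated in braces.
Answer: {4,5,6}

Derivation:
Constraint 1 (X != W) on D(X)={3,4,6,7,9,10} D(W)={4,5,6,9,10}: no change
Constraint 2 (U + W = V) on D(U)={3,4,5,6,8,10} D(W)={4,5,6,9,10} D(V)={3,5,7,8,9,10}: U {3,4,5,6,8,10}->{3,4,5,6}; W {4,5,6,9,10}->{4,5,6}; V {3,5,7,8,9,10}->{7,8,9,10}
Constraint 3 (X + V = U) on D(X)={3,4,6,7,9,10} D(V)={7,8,9,10} D(U)={3,4,5,6}: X {3,4,6,7,9,10}->{}; V {7,8,9,10}->{}; U {3,4,5,6}->{}
So after all 3 constraints: D(W) = {4,5,6}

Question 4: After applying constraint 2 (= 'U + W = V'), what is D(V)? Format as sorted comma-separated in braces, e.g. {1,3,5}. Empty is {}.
Answer: {7,8,9,10}

Derivation:
Constraint 1 (X != W) on D(X)={3,4,6,7,9,10} D(W)={4,5,6,9,10}: no change
Constraint 2 (U + W = V) on D(U)={3,4,5,6,8,10} D(W)={4,5,6,9,10} D(V)={3,5,7,8,9,10}: U {3,4,5,6,8,10}->{3,4,5,6}; W {4,5,6,9,10}->{4,5,6}; V {3,5,7,8,9,10}->{7,8,9,10}
So after constraint 2: D(V) = {7,8,9,10}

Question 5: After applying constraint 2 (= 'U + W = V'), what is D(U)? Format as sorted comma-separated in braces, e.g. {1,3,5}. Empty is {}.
Answer: {3,4,5,6}

Derivation:
Constraint 1 (X != W) on D(X)={3,4,6,7,9,10} D(W)={4,5,6,9,10}: no change
Constraint 2 (U + W = V) on D(U)={3,4,5,6,8,10} D(W)={4,5,6,9,10} D(V)={3,5,7,8,9,10}: U {3,4,5,6,8,10}->{3,4,5,6}; W {4,5,6,9,10}->{4,5,6}; V {3,5,7,8,9,10}->{7,8,9,10}
So after constraint 2: D(U) = {3,4,5,6}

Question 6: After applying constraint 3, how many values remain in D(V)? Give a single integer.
Constraint 1 (X != W) on D(X)={3,4,6,7,9,10} D(W)={4,5,6,9,10}: no change
Constraint 2 (U + W = V) on D(U)={3,4,5,6,8,10} D(W)={4,5,6,9,10} D(V)={3,5,7,8,9,10}: U {3,4,5,6,8,10}->{3,4,5,6}; W {4,5,6,9,10}->{4,5,6}; V {3,5,7,8,9,10}->{7,8,9,10}
Constraint 3 (X + V = U) on D(X)={3,4,6,7,9,10} D(V)={7,8,9,10} D(U)={3,4,5,6}: X {3,4,6,7,9,10}->{}; V {7,8,9,10}->{}; U {3,4,5,6}->{}
So after constraint 3: D(V)={}, size = 0

Answer: 0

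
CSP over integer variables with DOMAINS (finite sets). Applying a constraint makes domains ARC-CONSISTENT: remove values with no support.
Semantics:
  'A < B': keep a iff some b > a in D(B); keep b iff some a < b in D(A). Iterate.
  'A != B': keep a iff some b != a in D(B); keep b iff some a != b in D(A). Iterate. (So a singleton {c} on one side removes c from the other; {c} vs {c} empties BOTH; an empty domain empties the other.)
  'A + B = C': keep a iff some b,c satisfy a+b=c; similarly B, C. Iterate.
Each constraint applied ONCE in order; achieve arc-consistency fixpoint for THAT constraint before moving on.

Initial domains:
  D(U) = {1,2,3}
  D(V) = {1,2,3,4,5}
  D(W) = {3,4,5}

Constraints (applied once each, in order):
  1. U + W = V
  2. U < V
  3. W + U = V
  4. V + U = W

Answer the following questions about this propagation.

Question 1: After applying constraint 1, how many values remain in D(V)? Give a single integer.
Answer: 2

Derivation:
Constraint 1 (U + W = V) on D(U)={1,2,3} D(W)={3,4,5} D(V)={1,2,3,4,5}: U {1,2,3}->{1,2}; W {3,4,5}->{3,4}; V {1,2,3,4,5}->{4,5}
So after constraint 1: D(V)={4,5}, size = 2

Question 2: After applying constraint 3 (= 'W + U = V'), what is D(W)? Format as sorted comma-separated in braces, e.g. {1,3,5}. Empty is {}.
Answer: {3,4}

Derivation:
Constraint 1 (U + W = V) on D(U)={1,2,3} D(W)={3,4,5} D(V)={1,2,3,4,5}: U {1,2,3}->{1,2}; W {3,4,5}->{3,4}; V {1,2,3,4,5}->{4,5}
Constraint 2 (U < V) on D(U)={1,2} D(V)={4,5}: no change
Constraint 3 (W + U = V) on D(W)={3,4} D(U)={1,2} D(V)={4,5}: no change
So after constraint 3: D(W) = {3,4}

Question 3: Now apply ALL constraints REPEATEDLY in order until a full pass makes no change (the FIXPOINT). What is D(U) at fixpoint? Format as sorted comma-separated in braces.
Answer: {}

Derivation:
pass 0 (initial): D(U)={1,2,3}
pass 1: U {1,2,3}->{}; V {1,2,3,4,5}->{}; W {3,4,5}->{}
pass 2: no change
Fixpoint after 2 passes: D(U) = {}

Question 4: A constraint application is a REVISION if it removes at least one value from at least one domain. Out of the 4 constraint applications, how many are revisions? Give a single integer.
Constraint 1 (U + W = V) on D(U)={1,2,3} D(W)={3,4,5} D(V)={1,2,3,4,5}: U {1,2,3}->{1,2}; W {3,4,5}->{3,4}; V {1,2,3,4,5}->{4,5} => REVISION
Constraint 2 (U < V) on D(U)={1,2} D(V)={4,5}: no change => not a revision
Constraint 3 (W + U = V) on D(W)={3,4} D(U)={1,2} D(V)={4,5}: no change => not a revision
Constraint 4 (V + U = W) on D(V)={4,5} D(U)={1,2} D(W)={3,4}: V {4,5}->{}; U {1,2}->{}; W {3,4}->{} => REVISION
Total revisions = 2

Answer: 2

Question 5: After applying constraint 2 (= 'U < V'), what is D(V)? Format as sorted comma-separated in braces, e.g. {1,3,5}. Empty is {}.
Constraint 1 (U + W = V) on D(U)={1,2,3} D(W)={3,4,5} D(V)={1,2,3,4,5}: U {1,2,3}->{1,2}; W {3,4,5}->{3,4}; V {1,2,3,4,5}->{4,5}
Constraint 2 (U < V) on D(U)={1,2} D(V)={4,5}: no change
So after constraint 2: D(V) = {4,5}

Answer: {4,5}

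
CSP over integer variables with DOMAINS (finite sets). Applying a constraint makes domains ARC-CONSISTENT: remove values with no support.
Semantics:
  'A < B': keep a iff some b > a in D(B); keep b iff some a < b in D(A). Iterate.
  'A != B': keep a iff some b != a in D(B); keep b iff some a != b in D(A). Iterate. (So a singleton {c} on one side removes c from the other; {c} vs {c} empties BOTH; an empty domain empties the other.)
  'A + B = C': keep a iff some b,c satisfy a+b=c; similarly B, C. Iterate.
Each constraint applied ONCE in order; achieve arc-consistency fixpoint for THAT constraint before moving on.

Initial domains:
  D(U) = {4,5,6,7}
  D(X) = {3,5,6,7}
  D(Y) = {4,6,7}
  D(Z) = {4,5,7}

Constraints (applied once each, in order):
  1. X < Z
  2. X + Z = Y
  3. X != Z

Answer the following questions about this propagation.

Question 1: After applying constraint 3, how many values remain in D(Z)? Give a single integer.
Answer: 1

Derivation:
Constraint 1 (X < Z) on D(X)={3,5,6,7} D(Z)={4,5,7}: X {3,5,6,7}->{3,5,6}
Constraint 2 (X + Z = Y) on D(X)={3,5,6} D(Z)={4,5,7} D(Y)={4,6,7}: X {3,5,6}->{3}; Z {4,5,7}->{4}; Y {4,6,7}->{7}
Constraint 3 (X != Z) on D(X)={3} D(Z)={4}: no change
So after constraint 3: D(Z)={4}, size = 1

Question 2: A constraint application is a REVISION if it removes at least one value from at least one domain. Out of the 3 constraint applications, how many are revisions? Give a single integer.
Constraint 1 (X < Z) on D(X)={3,5,6,7} D(Z)={4,5,7}: X {3,5,6,7}->{3,5,6} => REVISION
Constraint 2 (X + Z = Y) on D(X)={3,5,6} D(Z)={4,5,7} D(Y)={4,6,7}: X {3,5,6}->{3}; Z {4,5,7}->{4}; Y {4,6,7}->{7} => REVISION
Constraint 3 (X != Z) on D(X)={3} D(Z)={4}: no change => not a revision
Total revisions = 2

Answer: 2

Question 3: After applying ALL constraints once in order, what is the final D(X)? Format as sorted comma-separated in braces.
Constraint 1 (X < Z) on D(X)={3,5,6,7} D(Z)={4,5,7}: X {3,5,6,7}->{3,5,6}
Constraint 2 (X + Z = Y) on D(X)={3,5,6} D(Z)={4,5,7} D(Y)={4,6,7}: X {3,5,6}->{3}; Z {4,5,7}->{4}; Y {4,6,7}->{7}
Constraint 3 (X != Z) on D(X)={3} D(Z)={4}: no change
So after all 3 constraints: D(X) = {3}

Answer: {3}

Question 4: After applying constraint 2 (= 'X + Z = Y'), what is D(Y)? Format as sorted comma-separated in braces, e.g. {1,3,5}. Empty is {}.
Constraint 1 (X < Z) on D(X)={3,5,6,7} D(Z)={4,5,7}: X {3,5,6,7}->{3,5,6}
Constraint 2 (X + Z = Y) on D(X)={3,5,6} D(Z)={4,5,7} D(Y)={4,6,7}: X {3,5,6}->{3}; Z {4,5,7}->{4}; Y {4,6,7}->{7}
So after constraint 2: D(Y) = {7}

Answer: {7}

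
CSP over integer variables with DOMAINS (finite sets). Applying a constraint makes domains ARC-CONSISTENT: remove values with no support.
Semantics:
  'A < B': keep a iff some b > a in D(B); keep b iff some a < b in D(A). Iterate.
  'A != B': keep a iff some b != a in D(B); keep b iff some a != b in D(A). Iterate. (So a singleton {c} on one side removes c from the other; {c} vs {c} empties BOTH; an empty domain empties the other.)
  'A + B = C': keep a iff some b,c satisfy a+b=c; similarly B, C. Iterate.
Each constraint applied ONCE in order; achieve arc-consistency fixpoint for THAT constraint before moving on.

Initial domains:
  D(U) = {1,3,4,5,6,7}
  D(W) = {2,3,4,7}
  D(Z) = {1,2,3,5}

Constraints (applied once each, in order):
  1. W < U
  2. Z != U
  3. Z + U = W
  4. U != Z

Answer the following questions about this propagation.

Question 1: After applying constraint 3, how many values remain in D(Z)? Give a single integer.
Answer: 1

Derivation:
Constraint 1 (W < U) on D(W)={2,3,4,7} D(U)={1,3,4,5,6,7}: W {2,3,4,7}->{2,3,4}; U {1,3,4,5,6,7}->{3,4,5,6,7}
Constraint 2 (Z != U) on D(Z)={1,2,3,5} D(U)={3,4,5,6,7}: no change
Constraint 3 (Z + U = W) on D(Z)={1,2,3,5} D(U)={3,4,5,6,7} D(W)={2,3,4}: Z {1,2,3,5}->{1}; U {3,4,5,6,7}->{3}; W {2,3,4}->{4}
So after constraint 3: D(Z)={1}, size = 1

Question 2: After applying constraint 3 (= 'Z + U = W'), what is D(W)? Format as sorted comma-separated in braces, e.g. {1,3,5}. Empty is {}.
Constraint 1 (W < U) on D(W)={2,3,4,7} D(U)={1,3,4,5,6,7}: W {2,3,4,7}->{2,3,4}; U {1,3,4,5,6,7}->{3,4,5,6,7}
Constraint 2 (Z != U) on D(Z)={1,2,3,5} D(U)={3,4,5,6,7}: no change
Constraint 3 (Z + U = W) on D(Z)={1,2,3,5} D(U)={3,4,5,6,7} D(W)={2,3,4}: Z {1,2,3,5}->{1}; U {3,4,5,6,7}->{3}; W {2,3,4}->{4}
So after constraint 3: D(W) = {4}

Answer: {4}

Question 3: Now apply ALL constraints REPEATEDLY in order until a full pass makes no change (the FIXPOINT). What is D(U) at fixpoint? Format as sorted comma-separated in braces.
Answer: {}

Derivation:
pass 0 (initial): D(U)={1,3,4,5,6,7}
pass 1: U {1,3,4,5,6,7}->{3}; W {2,3,4,7}->{4}; Z {1,2,3,5}->{1}
pass 2: U {3}->{}; W {4}->{}; Z {1}->{}
pass 3: no change
Fixpoint after 3 passes: D(U) = {}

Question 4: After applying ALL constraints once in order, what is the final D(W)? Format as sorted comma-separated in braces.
Answer: {4}

Derivation:
Constraint 1 (W < U) on D(W)={2,3,4,7} D(U)={1,3,4,5,6,7}: W {2,3,4,7}->{2,3,4}; U {1,3,4,5,6,7}->{3,4,5,6,7}
Constraint 2 (Z != U) on D(Z)={1,2,3,5} D(U)={3,4,5,6,7}: no change
Constraint 3 (Z + U = W) on D(Z)={1,2,3,5} D(U)={3,4,5,6,7} D(W)={2,3,4}: Z {1,2,3,5}->{1}; U {3,4,5,6,7}->{3}; W {2,3,4}->{4}
Constraint 4 (U != Z) on D(U)={3} D(Z)={1}: no change
So after all 4 constraints: D(W) = {4}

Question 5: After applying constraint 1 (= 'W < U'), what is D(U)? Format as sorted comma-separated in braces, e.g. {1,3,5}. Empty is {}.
Constraint 1 (W < U) on D(W)={2,3,4,7} D(U)={1,3,4,5,6,7}: W {2,3,4,7}->{2,3,4}; U {1,3,4,5,6,7}->{3,4,5,6,7}
So after constraint 1: D(U) = {3,4,5,6,7}

Answer: {3,4,5,6,7}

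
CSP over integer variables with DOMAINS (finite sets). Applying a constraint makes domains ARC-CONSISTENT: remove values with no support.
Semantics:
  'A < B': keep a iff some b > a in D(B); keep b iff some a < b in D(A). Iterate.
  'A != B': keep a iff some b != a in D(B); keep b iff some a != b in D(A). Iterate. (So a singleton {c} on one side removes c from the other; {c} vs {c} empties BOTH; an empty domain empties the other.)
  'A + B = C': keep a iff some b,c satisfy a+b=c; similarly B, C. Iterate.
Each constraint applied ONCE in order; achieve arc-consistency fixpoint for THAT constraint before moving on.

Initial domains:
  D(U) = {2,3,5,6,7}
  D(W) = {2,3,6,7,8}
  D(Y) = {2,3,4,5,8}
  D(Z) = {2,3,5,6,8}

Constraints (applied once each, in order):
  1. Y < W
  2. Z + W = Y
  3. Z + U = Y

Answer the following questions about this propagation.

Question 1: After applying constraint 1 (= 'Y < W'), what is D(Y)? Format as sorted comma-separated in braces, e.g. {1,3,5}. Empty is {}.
Answer: {2,3,4,5}

Derivation:
Constraint 1 (Y < W) on D(Y)={2,3,4,5,8} D(W)={2,3,6,7,8}: Y {2,3,4,5,8}->{2,3,4,5}; W {2,3,6,7,8}->{3,6,7,8}
So after constraint 1: D(Y) = {2,3,4,5}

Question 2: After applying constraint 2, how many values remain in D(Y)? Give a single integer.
Answer: 1

Derivation:
Constraint 1 (Y < W) on D(Y)={2,3,4,5,8} D(W)={2,3,6,7,8}: Y {2,3,4,5,8}->{2,3,4,5}; W {2,3,6,7,8}->{3,6,7,8}
Constraint 2 (Z + W = Y) on D(Z)={2,3,5,6,8} D(W)={3,6,7,8} D(Y)={2,3,4,5}: Z {2,3,5,6,8}->{2}; W {3,6,7,8}->{3}; Y {2,3,4,5}->{5}
So after constraint 2: D(Y)={5}, size = 1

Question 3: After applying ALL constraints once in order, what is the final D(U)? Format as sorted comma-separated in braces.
Constraint 1 (Y < W) on D(Y)={2,3,4,5,8} D(W)={2,3,6,7,8}: Y {2,3,4,5,8}->{2,3,4,5}; W {2,3,6,7,8}->{3,6,7,8}
Constraint 2 (Z + W = Y) on D(Z)={2,3,5,6,8} D(W)={3,6,7,8} D(Y)={2,3,4,5}: Z {2,3,5,6,8}->{2}; W {3,6,7,8}->{3}; Y {2,3,4,5}->{5}
Constraint 3 (Z + U = Y) on D(Z)={2} D(U)={2,3,5,6,7} D(Y)={5}: U {2,3,5,6,7}->{3}
So after all 3 constraints: D(U) = {3}

Answer: {3}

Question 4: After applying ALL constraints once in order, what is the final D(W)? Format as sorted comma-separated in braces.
Constraint 1 (Y < W) on D(Y)={2,3,4,5,8} D(W)={2,3,6,7,8}: Y {2,3,4,5,8}->{2,3,4,5}; W {2,3,6,7,8}->{3,6,7,8}
Constraint 2 (Z + W = Y) on D(Z)={2,3,5,6,8} D(W)={3,6,7,8} D(Y)={2,3,4,5}: Z {2,3,5,6,8}->{2}; W {3,6,7,8}->{3}; Y {2,3,4,5}->{5}
Constraint 3 (Z + U = Y) on D(Z)={2} D(U)={2,3,5,6,7} D(Y)={5}: U {2,3,5,6,7}->{3}
So after all 3 constraints: D(W) = {3}

Answer: {3}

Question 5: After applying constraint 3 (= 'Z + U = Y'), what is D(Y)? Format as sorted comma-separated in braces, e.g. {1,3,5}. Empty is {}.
Constraint 1 (Y < W) on D(Y)={2,3,4,5,8} D(W)={2,3,6,7,8}: Y {2,3,4,5,8}->{2,3,4,5}; W {2,3,6,7,8}->{3,6,7,8}
Constraint 2 (Z + W = Y) on D(Z)={2,3,5,6,8} D(W)={3,6,7,8} D(Y)={2,3,4,5}: Z {2,3,5,6,8}->{2}; W {3,6,7,8}->{3}; Y {2,3,4,5}->{5}
Constraint 3 (Z + U = Y) on D(Z)={2} D(U)={2,3,5,6,7} D(Y)={5}: U {2,3,5,6,7}->{3}
So after constraint 3: D(Y) = {5}

Answer: {5}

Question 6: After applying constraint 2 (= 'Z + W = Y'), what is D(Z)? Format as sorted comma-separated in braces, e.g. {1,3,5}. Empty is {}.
Constraint 1 (Y < W) on D(Y)={2,3,4,5,8} D(W)={2,3,6,7,8}: Y {2,3,4,5,8}->{2,3,4,5}; W {2,3,6,7,8}->{3,6,7,8}
Constraint 2 (Z + W = Y) on D(Z)={2,3,5,6,8} D(W)={3,6,7,8} D(Y)={2,3,4,5}: Z {2,3,5,6,8}->{2}; W {3,6,7,8}->{3}; Y {2,3,4,5}->{5}
So after constraint 2: D(Z) = {2}

Answer: {2}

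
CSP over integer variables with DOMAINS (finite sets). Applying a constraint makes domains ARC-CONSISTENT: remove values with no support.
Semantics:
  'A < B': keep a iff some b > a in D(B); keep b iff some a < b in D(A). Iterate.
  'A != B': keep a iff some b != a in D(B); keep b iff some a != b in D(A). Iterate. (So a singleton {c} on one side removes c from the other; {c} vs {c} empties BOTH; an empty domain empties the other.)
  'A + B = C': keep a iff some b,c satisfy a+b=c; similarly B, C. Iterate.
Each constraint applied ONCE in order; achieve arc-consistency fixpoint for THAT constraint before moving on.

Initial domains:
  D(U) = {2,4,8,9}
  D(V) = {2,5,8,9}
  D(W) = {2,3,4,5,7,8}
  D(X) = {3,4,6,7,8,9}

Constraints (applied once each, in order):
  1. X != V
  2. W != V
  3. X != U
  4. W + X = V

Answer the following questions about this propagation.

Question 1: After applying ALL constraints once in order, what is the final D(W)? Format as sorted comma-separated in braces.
Constraint 1 (X != V) on D(X)={3,4,6,7,8,9} D(V)={2,5,8,9}: no change
Constraint 2 (W != V) on D(W)={2,3,4,5,7,8} D(V)={2,5,8,9}: no change
Constraint 3 (X != U) on D(X)={3,4,6,7,8,9} D(U)={2,4,8,9}: no change
Constraint 4 (W + X = V) on D(W)={2,3,4,5,7,8} D(X)={3,4,6,7,8,9} D(V)={2,5,8,9}: W {2,3,4,5,7,8}->{2,3,4,5}; X {3,4,6,7,8,9}->{3,4,6,7}; V {2,5,8,9}->{5,8,9}
So after all 4 constraints: D(W) = {2,3,4,5}

Answer: {2,3,4,5}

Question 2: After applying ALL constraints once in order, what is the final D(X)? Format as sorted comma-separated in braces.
Answer: {3,4,6,7}

Derivation:
Constraint 1 (X != V) on D(X)={3,4,6,7,8,9} D(V)={2,5,8,9}: no change
Constraint 2 (W != V) on D(W)={2,3,4,5,7,8} D(V)={2,5,8,9}: no change
Constraint 3 (X != U) on D(X)={3,4,6,7,8,9} D(U)={2,4,8,9}: no change
Constraint 4 (W + X = V) on D(W)={2,3,4,5,7,8} D(X)={3,4,6,7,8,9} D(V)={2,5,8,9}: W {2,3,4,5,7,8}->{2,3,4,5}; X {3,4,6,7,8,9}->{3,4,6,7}; V {2,5,8,9}->{5,8,9}
So after all 4 constraints: D(X) = {3,4,6,7}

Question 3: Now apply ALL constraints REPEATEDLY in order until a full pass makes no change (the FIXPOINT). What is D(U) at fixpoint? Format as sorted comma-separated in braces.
Answer: {2,4,8,9}

Derivation:
pass 0 (initial): D(U)={2,4,8,9}
pass 1: V {2,5,8,9}->{5,8,9}; W {2,3,4,5,7,8}->{2,3,4,5}; X {3,4,6,7,8,9}->{3,4,6,7}
pass 2: no change
Fixpoint after 2 passes: D(U) = {2,4,8,9}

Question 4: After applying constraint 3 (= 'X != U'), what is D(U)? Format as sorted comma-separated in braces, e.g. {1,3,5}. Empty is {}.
Answer: {2,4,8,9}

Derivation:
Constraint 1 (X != V) on D(X)={3,4,6,7,8,9} D(V)={2,5,8,9}: no change
Constraint 2 (W != V) on D(W)={2,3,4,5,7,8} D(V)={2,5,8,9}: no change
Constraint 3 (X != U) on D(X)={3,4,6,7,8,9} D(U)={2,4,8,9}: no change
So after constraint 3: D(U) = {2,4,8,9}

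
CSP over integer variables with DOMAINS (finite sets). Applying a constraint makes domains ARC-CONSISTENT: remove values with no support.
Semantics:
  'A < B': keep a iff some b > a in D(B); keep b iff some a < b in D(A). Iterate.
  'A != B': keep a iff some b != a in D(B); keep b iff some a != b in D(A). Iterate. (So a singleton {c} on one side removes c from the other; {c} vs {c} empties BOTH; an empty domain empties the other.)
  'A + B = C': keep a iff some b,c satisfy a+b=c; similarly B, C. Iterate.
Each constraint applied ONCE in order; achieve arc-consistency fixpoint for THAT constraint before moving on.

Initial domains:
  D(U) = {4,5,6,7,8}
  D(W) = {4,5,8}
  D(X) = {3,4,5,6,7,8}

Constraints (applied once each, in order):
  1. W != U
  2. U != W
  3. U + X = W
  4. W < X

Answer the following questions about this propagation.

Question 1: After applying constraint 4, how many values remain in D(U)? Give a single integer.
Constraint 1 (W != U) on D(W)={4,5,8} D(U)={4,5,6,7,8}: no change
Constraint 2 (U != W) on D(U)={4,5,6,7,8} D(W)={4,5,8}: no change
Constraint 3 (U + X = W) on D(U)={4,5,6,7,8} D(X)={3,4,5,6,7,8} D(W)={4,5,8}: U {4,5,6,7,8}->{4,5}; X {3,4,5,6,7,8}->{3,4}; W {4,5,8}->{8}
Constraint 4 (W < X) on D(W)={8} D(X)={3,4}: W {8}->{}; X {3,4}->{}
So after constraint 4: D(U)={4,5}, size = 2

Answer: 2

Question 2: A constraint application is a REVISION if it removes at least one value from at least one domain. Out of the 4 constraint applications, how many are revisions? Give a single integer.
Answer: 2

Derivation:
Constraint 1 (W != U) on D(W)={4,5,8} D(U)={4,5,6,7,8}: no change => not a revision
Constraint 2 (U != W) on D(U)={4,5,6,7,8} D(W)={4,5,8}: no change => not a revision
Constraint 3 (U + X = W) on D(U)={4,5,6,7,8} D(X)={3,4,5,6,7,8} D(W)={4,5,8}: U {4,5,6,7,8}->{4,5}; X {3,4,5,6,7,8}->{3,4}; W {4,5,8}->{8} => REVISION
Constraint 4 (W < X) on D(W)={8} D(X)={3,4}: W {8}->{}; X {3,4}->{} => REVISION
Total revisions = 2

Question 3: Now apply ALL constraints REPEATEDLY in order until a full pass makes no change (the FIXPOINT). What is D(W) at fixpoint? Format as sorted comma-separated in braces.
pass 0 (initial): D(W)={4,5,8}
pass 1: U {4,5,6,7,8}->{4,5}; W {4,5,8}->{}; X {3,4,5,6,7,8}->{}
pass 2: U {4,5}->{}
pass 3: no change
Fixpoint after 3 passes: D(W) = {}

Answer: {}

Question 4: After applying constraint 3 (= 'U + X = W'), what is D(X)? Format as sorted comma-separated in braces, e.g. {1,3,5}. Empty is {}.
Constraint 1 (W != U) on D(W)={4,5,8} D(U)={4,5,6,7,8}: no change
Constraint 2 (U != W) on D(U)={4,5,6,7,8} D(W)={4,5,8}: no change
Constraint 3 (U + X = W) on D(U)={4,5,6,7,8} D(X)={3,4,5,6,7,8} D(W)={4,5,8}: U {4,5,6,7,8}->{4,5}; X {3,4,5,6,7,8}->{3,4}; W {4,5,8}->{8}
So after constraint 3: D(X) = {3,4}

Answer: {3,4}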